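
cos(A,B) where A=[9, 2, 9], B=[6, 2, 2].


A·B = 9·6 + 2·2 + 9·2 = 76
‖A‖ = √166 = 12.8841, ‖B‖ = √44 = 6.6332
cos = 76/(√166·√44) = 76/√7304 = 0.8893

0.8893


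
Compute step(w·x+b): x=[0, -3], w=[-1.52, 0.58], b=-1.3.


z = (0)·(-1.52) + (-3)·(0.58) - 1.3
  = -3.04
step(z) = 0 (z<0)

0


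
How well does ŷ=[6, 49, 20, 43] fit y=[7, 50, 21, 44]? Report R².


ȳ = 30.5
SS_res = Σ(y-ŷ)² = 4
SS_tot = Σ(y-ȳ)² = 1205
R² = 1 - SS_res/SS_tot = 1 - 0.0033 = 0.9967

0.9967


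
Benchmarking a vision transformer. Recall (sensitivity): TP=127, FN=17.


Recall = TP/(TP+FN)
= 127/(127+17)
= 127/144 = 88.19%

88.19%


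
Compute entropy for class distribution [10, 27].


Probabilities: [10/37, 27/37] ≈ [0.2703, 0.7297]
H = -((10/37)·log₂(10/37) + (27/37)·log₂(27/37))
  = 0.8419 bits

0.8419 bits


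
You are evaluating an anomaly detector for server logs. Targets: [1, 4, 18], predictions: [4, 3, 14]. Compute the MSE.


Squared errors: (1-4)²=9, (4-3)²=1, (18-14)²=16
Sum = 26
MSE = 26/3 = 26/3

26/3


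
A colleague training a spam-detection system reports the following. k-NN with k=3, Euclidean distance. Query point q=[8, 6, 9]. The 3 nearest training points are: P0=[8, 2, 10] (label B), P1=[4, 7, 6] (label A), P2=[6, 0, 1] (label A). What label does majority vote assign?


d(q,P0) = 4.1231  (label B)
d(q,P1) = 5.099  (label A)
d(q,P2) = 10.198  (label A)
Votes: A=2, B=1
Majority → A

A


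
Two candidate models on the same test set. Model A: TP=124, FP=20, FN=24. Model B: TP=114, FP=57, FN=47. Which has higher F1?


Model A: P=124/144=0.8611, R=124/148=0.8378, F1=2PR/(P+R)=2TP/(2TP+FP+FN)=248/292=0.8493
Model B: P=114/171=0.6667, R=114/161=0.7081, F1=2PR/(P+R)=2TP/(2TP+FP+FN)=228/332=0.6867
0.8493 > 0.6867 → Model A

Model A


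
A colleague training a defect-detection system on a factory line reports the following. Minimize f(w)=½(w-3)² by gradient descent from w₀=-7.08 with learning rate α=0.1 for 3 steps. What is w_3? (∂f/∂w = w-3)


step 1: grad = -7.08-3 = -10.08; w = -7.08 - 0.1·(-10.08) = -6.072
step 2: grad = -6.072-3 = -9.072; w = -6.072 - 0.1·(-9.072) = -5.1648
step 3: grad = -5.1648-3 = -8.1648; w = -5.1648 - 0.1·(-8.1648) = -4.34832

-4.34832


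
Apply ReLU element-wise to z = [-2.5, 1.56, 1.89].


ReLU(-2.5) = max(0, -2.5) = 0.0
ReLU(1.56) = max(0, 1.56) = 1.56
ReLU(1.89) = max(0, 1.89) = 1.89
result = [0.0, 1.56, 1.89]

[0.0, 1.56, 1.89]


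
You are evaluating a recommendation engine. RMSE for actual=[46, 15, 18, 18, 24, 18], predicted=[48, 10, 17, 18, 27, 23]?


MSE = 64/6 = 10.6667
RMSE = √(64/6) = 3.266

3.266


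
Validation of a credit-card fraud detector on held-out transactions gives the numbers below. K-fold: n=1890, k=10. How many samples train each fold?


Fold size = 1890/10 = 189
Training per fold = 1890 - 189 = 1701

1701


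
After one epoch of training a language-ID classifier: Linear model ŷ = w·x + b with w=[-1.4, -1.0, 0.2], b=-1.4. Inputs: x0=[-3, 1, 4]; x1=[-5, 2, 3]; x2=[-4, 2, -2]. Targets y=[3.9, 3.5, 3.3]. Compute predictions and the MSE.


ŷ0 = (-1.4)·(-3) + (-1.0)·(1) + (0.2)·(4) - 1.4 = 2.6
ŷ1 = (-1.4)·(-5) + (-1.0)·(2) + (0.2)·(3) - 1.4 = 4.2
ŷ2 = (-1.4)·(-4) + (-1.0)·(2) + (0.2)·(-2) - 1.4 = 1.8
errors² = [1.69, 0.49, 2.25]
MSE = 4.4300/3 = 1.4767

1.4767


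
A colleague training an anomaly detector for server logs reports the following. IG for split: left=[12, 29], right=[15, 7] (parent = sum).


Parent = [27, 36], H_parent = 0.9852
H_left = 0.8722 (n=41), H_right = 0.9024 (n=22)
H_children = (41/63)·0.8722 + (22/63)·0.9024 = 0.8827
IG = 0.9852 - 0.8827 = 0.1025

0.1025


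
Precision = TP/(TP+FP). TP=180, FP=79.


Precision = TP/(TP+FP)
= 180/(180+79)
= 180/259 = 69.5%

69.5%


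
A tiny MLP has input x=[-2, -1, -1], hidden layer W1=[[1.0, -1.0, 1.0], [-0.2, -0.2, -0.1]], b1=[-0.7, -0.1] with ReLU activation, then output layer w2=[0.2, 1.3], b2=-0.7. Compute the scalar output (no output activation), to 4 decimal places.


z1[0] = (1.0)·(-2) + (-1.0)·(-1) + (1.0)·(-1) - 0.7 = -2.7
z1[1] = (-0.2)·(-2) + (-0.2)·(-1) + (-0.1)·(-1) - 0.1 = 0.6
h = ReLU(z1) = [0.0, 0.6]
output = (0.2)·(0.0) + (1.3)·(0.6) - 0.7 = 0.08

0.08


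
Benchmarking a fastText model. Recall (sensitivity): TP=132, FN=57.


Recall = TP/(TP+FN)
= 132/(132+57)
= 132/189 = 69.84%

69.84%


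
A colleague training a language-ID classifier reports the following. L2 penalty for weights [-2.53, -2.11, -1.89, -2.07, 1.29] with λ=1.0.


‖w‖₂² = (-2.53)² + (-2.11)² + (-1.89)² + (-2.07)² + (1.29)²
     = 6.4009 + 4.4521 + 3.5721 + 4.2849 + 1.6641
     = 20.3741
λ·‖w‖₂² = 1.0·20.3741 = 20.3741

20.3741


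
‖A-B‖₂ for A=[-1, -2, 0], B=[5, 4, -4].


d = √((-1-5)² + (-2-4)² + (0+ 4)²)
  = √(36 + 36 + 16)
  = √88 = 9.3808

9.3808


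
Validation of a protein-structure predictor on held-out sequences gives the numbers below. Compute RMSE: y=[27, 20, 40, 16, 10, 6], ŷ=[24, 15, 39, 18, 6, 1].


MSE = 80/6 = 13.3333
RMSE = √(80/6) = 3.6515

3.6515


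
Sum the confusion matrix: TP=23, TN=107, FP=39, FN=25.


Total = TP + TN + FP + FN
= 23 + 107 + 39 + 25
= 194
(Predicted positive: 62, predicted negative: 132)

194


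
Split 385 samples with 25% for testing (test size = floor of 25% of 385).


Test = ⌊385·25/100⌋ = 96
Train = 385 - 96 = 289

Train: 289, Test: 96


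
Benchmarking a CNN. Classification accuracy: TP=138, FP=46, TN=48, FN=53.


Accuracy = (TP+TN)/(TP+TN+FP+FN)
= (138+48)/(285)
= 186/285 = 65.26%

65.26%


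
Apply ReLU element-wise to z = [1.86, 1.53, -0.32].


ReLU(1.86) = max(0, 1.86) = 1.86
ReLU(1.53) = max(0, 1.53) = 1.53
ReLU(-0.32) = max(0, -0.32) = 0.0
result = [1.86, 1.53, 0.0]

[1.86, 1.53, 0.0]


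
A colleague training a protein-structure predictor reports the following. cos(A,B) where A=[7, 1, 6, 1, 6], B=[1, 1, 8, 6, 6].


A·B = 7·1 + 1·1 + 6·8 + 1·6 + 6·6 = 98
‖A‖ = √123 = 11.0905, ‖B‖ = √138 = 11.7473
cos = 98/(√123·√138) = 98/√16974 = 0.7522

0.7522


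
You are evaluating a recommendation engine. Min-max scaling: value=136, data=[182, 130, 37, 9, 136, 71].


min=9, max=182
(136-9)/(182-9) = 127/173 = 0.7341

0.7341


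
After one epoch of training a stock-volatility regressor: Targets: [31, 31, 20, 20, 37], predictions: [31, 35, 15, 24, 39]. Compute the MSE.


Squared errors: (31-31)²=0, (31-35)²=16, (20-15)²=25, (20-24)²=16, (37-39)²=4
Sum = 61
MSE = 61/5 = 61/5

61/5


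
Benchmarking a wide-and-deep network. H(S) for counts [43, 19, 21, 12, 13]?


Probabilities: [43/108, 19/108, 21/108, 12/108, 13/108] ≈ [0.3981, 0.1759, 0.1944, 0.1111, 0.1204]
H = -((43/108)·log₂(43/108) + (19/108)·log₂(19/108) + (21/108)·log₂(21/108) + (12/108)·log₂(12/108) + (13/108)·log₂(13/108))
  = 2.1493 bits

2.1493 bits


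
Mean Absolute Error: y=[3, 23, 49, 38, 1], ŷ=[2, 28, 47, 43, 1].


Absolute errors: |3-2|=1, |23-28|=5, |49-47|=2, |38-43|=5, |1-1|=0
Sum = 13
MAE = 13/5 = 13/5

13/5


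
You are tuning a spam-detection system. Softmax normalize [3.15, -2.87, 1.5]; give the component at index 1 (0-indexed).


Exponentials: e^3.15=23.3361, e^-2.87=0.0567, e^1.5=4.4817
Sum = 27.8745
Softmax = [0.8372, 0.002, 0.1608]
p[1] = 0.0567/27.8745 = 0.002

0.002


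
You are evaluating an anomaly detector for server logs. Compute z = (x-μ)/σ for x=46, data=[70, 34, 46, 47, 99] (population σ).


μ = 59.2, σ = 23.0599
z = (46 - 59.2)/23.0599 = -0.5724

-0.5724


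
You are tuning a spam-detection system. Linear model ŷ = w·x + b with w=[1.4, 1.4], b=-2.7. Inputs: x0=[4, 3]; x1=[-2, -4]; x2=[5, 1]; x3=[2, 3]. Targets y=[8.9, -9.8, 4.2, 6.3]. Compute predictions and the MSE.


ŷ0 = (1.4)·(4) + (1.4)·(3) - 2.7 = 7.1
ŷ1 = (1.4)·(-2) + (1.4)·(-4) - 2.7 = -11.1
ŷ2 = (1.4)·(5) + (1.4)·(1) - 2.7 = 5.7
ŷ3 = (1.4)·(2) + (1.4)·(3) - 2.7 = 4.3
errors² = [3.24, 1.69, 2.25, 4.0]
MSE = 11.1800/4 = 2.795

2.795


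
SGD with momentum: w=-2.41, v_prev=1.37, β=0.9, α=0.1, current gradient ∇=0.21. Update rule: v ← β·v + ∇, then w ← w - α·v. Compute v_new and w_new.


v_new = 0.9·1.37 + 0.21 = 1.233 + 0.21 = 1.443
w_new = -2.41 - 0.1·1.443 = -2.41 - 0.1443 = -2.5543

v_new=1.443, w_new=-2.5543


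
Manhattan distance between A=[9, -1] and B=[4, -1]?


d = |9-4| + |-1+ 1|
  = 5 + 0
  = 5

5


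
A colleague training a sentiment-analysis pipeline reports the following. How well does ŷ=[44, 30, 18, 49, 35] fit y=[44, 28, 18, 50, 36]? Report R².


ȳ = 35.2
SS_res = Σ(y-ŷ)² = 6
SS_tot = Σ(y-ȳ)² = 644.8
R² = 1 - SS_res/SS_tot = 1 - 0.0093 = 0.9907

0.9907


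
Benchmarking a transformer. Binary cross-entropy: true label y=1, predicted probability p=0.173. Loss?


BCE = -[y·ln(p) + (1-y)·ln(1-p)]
= -1·ln(0.173) - 0
= -ln(0.173) = 1.7545

1.7545


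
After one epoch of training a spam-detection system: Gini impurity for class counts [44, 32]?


Probabilities: [44/76, 32/76] ≈ [0.5789, 0.4211]
Σpᵢ² = (1936 + 1024)/76² = 2960/5776
Gini = 1 - Σpᵢ² = 1 - 2960/5776 = 0.4875

0.4875


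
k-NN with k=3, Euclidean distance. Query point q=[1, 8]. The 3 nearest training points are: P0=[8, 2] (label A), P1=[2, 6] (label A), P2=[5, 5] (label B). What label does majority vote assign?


d(q,P0) = 9.2195  (label A)
d(q,P1) = 2.2361  (label A)
d(q,P2) = 5.0  (label B)
Votes: A=2, B=1
Majority → A

A


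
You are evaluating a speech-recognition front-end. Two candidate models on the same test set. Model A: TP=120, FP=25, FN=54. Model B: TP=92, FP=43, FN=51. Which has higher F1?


Model A: P=120/145=0.8276, R=120/174=0.6897, F1=2PR/(P+R)=2TP/(2TP+FP+FN)=240/319=0.7524
Model B: P=92/135=0.6815, R=92/143=0.6434, F1=2PR/(P+R)=2TP/(2TP+FP+FN)=184/278=0.6619
0.7524 > 0.6619 → Model A

Model A


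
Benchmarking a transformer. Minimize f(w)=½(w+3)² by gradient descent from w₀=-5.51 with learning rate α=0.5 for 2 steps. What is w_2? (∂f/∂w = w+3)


step 1: grad = -5.51+3 = -2.51; w = -5.51 - 0.5·(-2.51) = -4.255
step 2: grad = -4.255+3 = -1.255; w = -4.255 - 0.5·(-1.255) = -3.6275

-3.6275


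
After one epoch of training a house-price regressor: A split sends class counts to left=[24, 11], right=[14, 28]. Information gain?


Parent = [38, 39], H_parent = 0.9999
H_left = 0.8981 (n=35), H_right = 0.9183 (n=42)
H_children = (35/77)·0.8981 + (42/77)·0.9183 = 0.9091
IG = 0.9999 - 0.9091 = 0.0908

0.0908


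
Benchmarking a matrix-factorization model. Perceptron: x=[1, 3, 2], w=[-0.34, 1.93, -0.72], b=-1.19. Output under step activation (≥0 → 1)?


z = (1)·(-0.34) + (3)·(1.93) + (2)·(-0.72) - 1.19
  = 2.82
step(z) = 1 (z≥0)

1


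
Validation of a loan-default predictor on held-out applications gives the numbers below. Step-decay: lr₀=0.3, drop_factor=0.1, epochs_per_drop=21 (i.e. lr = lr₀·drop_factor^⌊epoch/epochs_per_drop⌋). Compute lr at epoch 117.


n_drops = ⌊117/21⌋ = 5
lr = 0.3·0.1^5 = 0.3·0.00001 = 0.000003

0.000003


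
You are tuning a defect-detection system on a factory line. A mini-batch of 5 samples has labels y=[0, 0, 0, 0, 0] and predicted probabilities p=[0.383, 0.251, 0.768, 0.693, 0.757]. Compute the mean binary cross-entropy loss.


L[0] = -ln(1-0.383) = -ln(0.617) = 0.4829
L[1] = -ln(1-0.251) = -ln(0.749) = 0.289
L[2] = -ln(1-0.768) = -ln(0.232) = 1.461
L[3] = -ln(1-0.693) = -ln(0.307) = 1.1809
L[4] = -ln(1-0.757) = -ln(0.243) = 1.4147
mean = (0.4829 + 0.289 + 1.461 + 1.1809 + 1.4147)/5 = 0.9657

0.9657


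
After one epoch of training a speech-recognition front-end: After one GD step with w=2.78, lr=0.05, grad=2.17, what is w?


w_new = w - α·∇
= 2.78 - 0.05·2.17
= 2.78 - 0.1085
= 2.6715

2.6715


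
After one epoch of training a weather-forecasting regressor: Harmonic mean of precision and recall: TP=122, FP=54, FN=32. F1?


Precision = 122/176 = 0.6932
Recall = 122/154 = 0.7922
F1 = 2·P·R/(P+R) = 2·TP/(2·TP+FP+FN) = 244/(244+54+32) = 244/330 = 0.7394

0.7394


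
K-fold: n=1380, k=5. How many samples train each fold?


Fold size = 1380/5 = 276
Training per fold = 1380 - 276 = 1104

1104


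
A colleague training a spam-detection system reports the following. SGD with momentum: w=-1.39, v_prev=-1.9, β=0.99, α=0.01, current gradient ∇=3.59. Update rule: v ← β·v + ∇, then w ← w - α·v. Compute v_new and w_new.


v_new = 0.99·-1.9 + 3.59 = -1.881 + 3.59 = 1.709
w_new = -1.39 - 0.01·1.709 = -1.39 - 0.01709 = -1.40709

v_new=1.709, w_new=-1.40709


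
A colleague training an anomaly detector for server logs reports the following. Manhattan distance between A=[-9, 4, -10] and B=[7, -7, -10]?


d = |-9-7| + |4+ 7| + |-10+ 10|
  = 16 + 11 + 0
  = 27

27


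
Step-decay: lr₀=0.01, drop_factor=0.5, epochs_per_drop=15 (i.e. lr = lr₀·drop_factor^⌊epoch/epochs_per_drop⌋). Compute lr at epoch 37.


n_drops = ⌊37/15⌋ = 2
lr = 0.01·0.5^2 = 0.01·0.25 = 0.0025

0.0025


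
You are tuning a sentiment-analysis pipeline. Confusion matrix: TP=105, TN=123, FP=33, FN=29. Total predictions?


Total = TP + TN + FP + FN
= 105 + 123 + 33 + 29
= 290
(Predicted positive: 138, predicted negative: 152)

290


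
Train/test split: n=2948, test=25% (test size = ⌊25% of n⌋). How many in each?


Test = ⌊2948·25/100⌋ = 737
Train = 2948 - 737 = 2211

Train: 2211, Test: 737


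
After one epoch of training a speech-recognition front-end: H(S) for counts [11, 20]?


Probabilities: [11/31, 20/31] ≈ [0.3548, 0.6452]
H = -((11/31)·log₂(11/31) + (20/31)·log₂(20/31))
  = 0.9383 bits

0.9383 bits


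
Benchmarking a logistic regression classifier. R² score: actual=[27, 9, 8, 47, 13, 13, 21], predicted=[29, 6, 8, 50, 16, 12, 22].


ȳ = 19.7143
SS_res = Σ(y-ŷ)² = 33
SS_tot = Σ(y-ȳ)² = 1141.43
R² = 1 - SS_res/SS_tot = 1 - 0.0289 = 0.9711

0.9711


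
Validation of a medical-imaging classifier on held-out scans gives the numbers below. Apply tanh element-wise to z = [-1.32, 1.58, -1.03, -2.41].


tanh(-1.32) = -0.8668
tanh(1.58) = 0.9186
tanh(-1.03) = -0.7739
tanh(-2.41) = -0.984
result = [-0.8668, 0.9186, -0.7739, -0.984]

[-0.8668, 0.9186, -0.7739, -0.984]


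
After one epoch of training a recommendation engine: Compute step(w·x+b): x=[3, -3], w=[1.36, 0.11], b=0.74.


z = (3)·(1.36) + (-3)·(0.11) + 0.74
  = 4.49
step(z) = 1 (z≥0)

1


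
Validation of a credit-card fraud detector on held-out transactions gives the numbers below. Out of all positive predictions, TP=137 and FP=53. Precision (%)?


Precision = TP/(TP+FP)
= 137/(137+53)
= 137/190 = 72.11%

72.11%


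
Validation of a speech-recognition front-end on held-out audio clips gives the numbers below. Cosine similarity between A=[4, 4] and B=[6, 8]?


A·B = 4·6 + 4·8 = 56
‖A‖ = √32 = 5.6569, ‖B‖ = √100 = 10
cos = 56/(√32·√100) = 56/√3200 = 0.9899

0.9899


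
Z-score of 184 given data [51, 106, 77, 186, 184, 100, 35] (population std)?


μ = 105.5714, σ = 55.3246
z = (184 - 105.5714)/55.3246 = 1.4176

1.4176


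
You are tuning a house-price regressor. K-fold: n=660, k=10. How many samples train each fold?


Fold size = 660/10 = 66
Training per fold = 660 - 66 = 594

594


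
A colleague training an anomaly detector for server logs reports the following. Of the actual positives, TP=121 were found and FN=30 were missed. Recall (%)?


Recall = TP/(TP+FN)
= 121/(121+30)
= 121/151 = 80.13%

80.13%


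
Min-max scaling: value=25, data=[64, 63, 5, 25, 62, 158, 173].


min=5, max=173
(25-5)/(173-5) = 20/168 = 0.119

0.119


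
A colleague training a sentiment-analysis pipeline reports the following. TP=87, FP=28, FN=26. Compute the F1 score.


Precision = 87/115 = 0.7565
Recall = 87/113 = 0.7699
F1 = 2·P·R/(P+R) = 2·TP/(2·TP+FP+FN) = 174/(174+28+26) = 174/228 = 0.7632

0.7632


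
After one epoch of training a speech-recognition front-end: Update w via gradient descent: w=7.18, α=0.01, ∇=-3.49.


w_new = w - α·∇
= 7.18 - 0.01·-3.49
= 7.18 + 0.0349
= 7.2149

7.2149


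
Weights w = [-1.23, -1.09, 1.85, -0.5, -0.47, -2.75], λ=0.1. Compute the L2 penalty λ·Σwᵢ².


‖w‖₂² = (-1.23)² + (-1.09)² + (1.85)² + (-0.5)² + (-0.47)² + (-2.75)²
     = 1.5129 + 1.1881 + 3.4225 + 0.25 + 0.2209 + 7.5625
     = 14.1569
λ·‖w‖₂² = 0.1·14.1569 = 1.41569

1.41569


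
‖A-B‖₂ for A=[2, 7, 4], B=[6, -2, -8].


d = √((2-6)² + (7+ 2)² + (4+ 8)²)
  = √(16 + 81 + 144)
  = √241 = 15.5242

15.5242


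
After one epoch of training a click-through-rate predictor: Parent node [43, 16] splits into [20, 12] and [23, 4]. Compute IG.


Parent = [43, 16], H_parent = 0.8432
H_left = 0.9544 (n=32), H_right = 0.6052 (n=27)
H_children = (32/59)·0.9544 + (27/59)·0.6052 = 0.7946
IG = 0.8432 - 0.7946 = 0.0486

0.0486


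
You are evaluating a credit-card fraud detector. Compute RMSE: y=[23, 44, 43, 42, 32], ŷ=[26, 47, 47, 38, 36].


MSE = 66/5 = 13.2
RMSE = √(66/5) = 3.6332

3.6332


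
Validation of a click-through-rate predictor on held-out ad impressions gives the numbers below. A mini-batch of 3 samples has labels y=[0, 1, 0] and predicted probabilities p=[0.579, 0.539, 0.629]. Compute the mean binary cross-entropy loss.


L[0] = -ln(1-0.579) = -ln(0.421) = 0.8651
L[1] = -ln(0.539) = 0.618
L[2] = -ln(1-0.629) = -ln(0.371) = 0.9916
mean = (0.8651 + 0.618 + 0.9916)/3 = 0.8249

0.8249


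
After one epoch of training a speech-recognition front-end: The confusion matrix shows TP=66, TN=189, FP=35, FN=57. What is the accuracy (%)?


Accuracy = (TP+TN)/(TP+TN+FP+FN)
= (66+189)/(347)
= 255/347 = 73.49%

73.49%


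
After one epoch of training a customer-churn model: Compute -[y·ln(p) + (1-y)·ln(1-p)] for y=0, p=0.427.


BCE = -[y·ln(p) + (1-y)·ln(1-p)]
= -0 - 1·ln(1-0.427)
= -ln(0.573) = 0.5569

0.5569


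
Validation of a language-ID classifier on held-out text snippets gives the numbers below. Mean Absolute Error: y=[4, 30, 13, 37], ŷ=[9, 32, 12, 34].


Absolute errors: |4-9|=5, |30-32|=2, |13-12|=1, |37-34|=3
Sum = 11
MAE = 11/4 = 11/4

11/4


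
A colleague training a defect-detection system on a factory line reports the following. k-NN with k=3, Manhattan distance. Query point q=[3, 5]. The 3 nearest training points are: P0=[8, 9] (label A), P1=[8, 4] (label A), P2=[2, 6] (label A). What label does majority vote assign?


d(q,P0) = 9  (label A)
d(q,P1) = 6  (label A)
d(q,P2) = 2  (label A)
Votes: A=3, B=0
Majority → A

A


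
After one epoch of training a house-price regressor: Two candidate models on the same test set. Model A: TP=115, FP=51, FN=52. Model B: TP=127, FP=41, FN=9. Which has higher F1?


Model A: P=115/166=0.6928, R=115/167=0.6886, F1=2PR/(P+R)=2TP/(2TP+FP+FN)=230/333=0.6907
Model B: P=127/168=0.756, R=127/136=0.9338, F1=2PR/(P+R)=2TP/(2TP+FP+FN)=254/304=0.8355
0.6907 < 0.8355 → Model B

Model B


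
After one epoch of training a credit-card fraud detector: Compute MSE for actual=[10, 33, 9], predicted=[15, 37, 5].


Squared errors: (10-15)²=25, (33-37)²=16, (9-5)²=16
Sum = 57
MSE = 57/3 = 19

19


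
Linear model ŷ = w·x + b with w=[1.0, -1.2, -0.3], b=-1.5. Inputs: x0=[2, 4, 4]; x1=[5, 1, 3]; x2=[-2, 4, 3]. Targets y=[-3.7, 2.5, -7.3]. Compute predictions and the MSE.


ŷ0 = (1.0)·(2) + (-1.2)·(4) + (-0.3)·(4) - 1.5 = -5.5
ŷ1 = (1.0)·(5) + (-1.2)·(1) + (-0.3)·(3) - 1.5 = 1.4
ŷ2 = (1.0)·(-2) + (-1.2)·(4) + (-0.3)·(3) - 1.5 = -9.2
errors² = [3.24, 1.21, 3.61]
MSE = 8.0600/3 = 2.6867

2.6867


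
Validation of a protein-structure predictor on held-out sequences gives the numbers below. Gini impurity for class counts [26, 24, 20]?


Probabilities: [26/70, 24/70, 20/70] ≈ [0.3714, 0.3429, 0.2857]
Σpᵢ² = (676 + 576 + 400)/70² = 1652/4900
Gini = 1 - Σpᵢ² = 1 - 1652/4900 = 0.6629

0.6629


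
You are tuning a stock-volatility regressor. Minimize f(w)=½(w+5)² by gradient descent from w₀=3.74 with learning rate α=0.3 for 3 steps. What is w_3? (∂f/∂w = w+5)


step 1: grad = 3.74+5 = 8.74; w = 3.74 - 0.3·(8.74) = 1.118
step 2: grad = 1.118+5 = 6.118; w = 1.118 - 0.3·(6.118) = -0.7174
step 3: grad = -0.7174+5 = 4.2826; w = -0.7174 - 0.3·(4.2826) = -2.00218

-2.00218


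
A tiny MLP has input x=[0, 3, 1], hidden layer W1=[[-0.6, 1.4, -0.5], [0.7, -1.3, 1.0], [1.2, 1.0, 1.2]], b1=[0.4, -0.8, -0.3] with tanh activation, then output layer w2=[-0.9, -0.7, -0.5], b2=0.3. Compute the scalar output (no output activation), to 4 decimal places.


z1[0] = (-0.6)·(0) + (1.4)·(3) + (-0.5)·(1) + 0.4 = 4.1
z1[1] = (0.7)·(0) + (-1.3)·(3) + (1.0)·(1) - 0.8 = -3.7
z1[2] = (1.2)·(0) + (1.0)·(3) + (1.2)·(1) - 0.3 = 3.9
h = tanh(z1) = [0.9995, -0.9988, 0.9992]
output = (-0.9)·(0.9995) + (-0.7)·(-0.9988) + (-0.5)·(0.9992) + 0.3 = -0.4

-0.4


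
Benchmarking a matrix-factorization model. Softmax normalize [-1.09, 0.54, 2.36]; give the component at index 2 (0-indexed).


Exponentials: e^-1.09=0.3362, e^0.54=1.716, e^2.36=10.591
Sum = 12.6432
Softmax = [0.0266, 0.1357, 0.8377]
p[2] = 10.591/12.6432 = 0.8377

0.8377


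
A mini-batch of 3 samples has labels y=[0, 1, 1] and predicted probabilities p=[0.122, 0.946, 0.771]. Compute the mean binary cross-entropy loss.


L[0] = -ln(1-0.122) = -ln(0.878) = 0.1301
L[1] = -ln(0.946) = 0.0555
L[2] = -ln(0.771) = 0.2601
mean = (0.1301 + 0.0555 + 0.2601)/3 = 0.1486

0.1486


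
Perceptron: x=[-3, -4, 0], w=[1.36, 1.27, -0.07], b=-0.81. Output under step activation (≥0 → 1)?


z = (-3)·(1.36) + (-4)·(1.27) + (0)·(-0.07) - 0.81
  = -9.97
step(z) = 0 (z<0)

0


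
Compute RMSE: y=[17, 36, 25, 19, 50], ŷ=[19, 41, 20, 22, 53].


MSE = 72/5 = 14.4
RMSE = √(72/5) = 3.7947

3.7947


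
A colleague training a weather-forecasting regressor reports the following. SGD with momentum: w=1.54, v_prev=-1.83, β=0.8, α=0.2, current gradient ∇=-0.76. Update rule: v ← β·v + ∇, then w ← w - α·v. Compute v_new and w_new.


v_new = 0.8·-1.83 - 0.76 = -1.464 - 0.76 = -2.224
w_new = 1.54 - 0.2·-2.224 = 1.54 + 0.4448 = 1.9848

v_new=-2.224, w_new=1.9848


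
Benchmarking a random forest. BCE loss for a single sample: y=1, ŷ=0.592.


BCE = -[y·ln(p) + (1-y)·ln(1-p)]
= -1·ln(0.592) - 0
= -ln(0.592) = 0.5242

0.5242


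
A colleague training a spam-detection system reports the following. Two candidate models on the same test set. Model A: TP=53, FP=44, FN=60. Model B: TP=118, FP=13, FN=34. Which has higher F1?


Model A: P=53/97=0.5464, R=53/113=0.469, F1=2PR/(P+R)=2TP/(2TP+FP+FN)=106/210=0.5048
Model B: P=118/131=0.9008, R=118/152=0.7763, F1=2PR/(P+R)=2TP/(2TP+FP+FN)=236/283=0.8339
0.5048 < 0.8339 → Model B

Model B


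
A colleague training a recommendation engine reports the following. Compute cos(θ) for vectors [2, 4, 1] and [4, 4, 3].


A·B = 2·4 + 4·4 + 1·3 = 27
‖A‖ = √21 = 4.5826, ‖B‖ = √41 = 6.4031
cos = 27/(√21·√41) = 27/√861 = 0.9202

0.9202


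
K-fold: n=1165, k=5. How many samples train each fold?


Fold size = 1165/5 = 233
Training per fold = 1165 - 233 = 932

932


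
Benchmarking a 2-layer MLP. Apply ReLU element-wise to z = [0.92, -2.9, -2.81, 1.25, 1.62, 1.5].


ReLU(0.92) = max(0, 0.92) = 0.92
ReLU(-2.9) = max(0, -2.9) = 0.0
ReLU(-2.81) = max(0, -2.81) = 0.0
ReLU(1.25) = max(0, 1.25) = 1.25
ReLU(1.62) = max(0, 1.62) = 1.62
ReLU(1.5) = max(0, 1.5) = 1.5
result = [0.92, 0.0, 0.0, 1.25, 1.62, 1.5]

[0.92, 0.0, 0.0, 1.25, 1.62, 1.5]


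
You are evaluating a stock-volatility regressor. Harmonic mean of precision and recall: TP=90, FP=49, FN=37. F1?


Precision = 90/139 = 0.6475
Recall = 90/127 = 0.7087
F1 = 2·P·R/(P+R) = 2·TP/(2·TP+FP+FN) = 180/(180+49+37) = 180/266 = 0.6767

0.6767


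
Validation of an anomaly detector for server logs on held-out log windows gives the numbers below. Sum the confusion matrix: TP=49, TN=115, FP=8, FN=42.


Total = TP + TN + FP + FN
= 49 + 115 + 8 + 42
= 214
(Predicted positive: 57, predicted negative: 157)

214


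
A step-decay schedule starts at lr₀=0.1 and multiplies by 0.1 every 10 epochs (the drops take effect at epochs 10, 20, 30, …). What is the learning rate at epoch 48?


n_drops = ⌊48/10⌋ = 4
lr = 0.1·0.1^4 = 0.1·0.0001 = 0.00001

0.00001


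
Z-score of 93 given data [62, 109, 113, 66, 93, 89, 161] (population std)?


μ = 99, σ = 31.0161
z = (93 - 99)/31.0161 = -0.1934

-0.1934


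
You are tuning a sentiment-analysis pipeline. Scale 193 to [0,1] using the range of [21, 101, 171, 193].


min=21, max=193
(193-21)/(193-21) = 172/172 = 1.0

1.0


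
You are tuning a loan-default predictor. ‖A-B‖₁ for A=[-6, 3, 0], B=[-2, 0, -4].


d = |-6+ 2| + |3-0| + |0+ 4|
  = 4 + 3 + 4
  = 11

11


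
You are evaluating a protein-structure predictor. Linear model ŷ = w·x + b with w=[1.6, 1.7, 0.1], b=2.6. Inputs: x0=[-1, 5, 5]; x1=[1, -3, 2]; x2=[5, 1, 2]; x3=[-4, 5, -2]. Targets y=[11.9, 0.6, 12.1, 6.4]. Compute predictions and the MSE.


ŷ0 = (1.6)·(-1) + (1.7)·(5) + (0.1)·(5) + 2.6 = 10.0
ŷ1 = (1.6)·(1) + (1.7)·(-3) + (0.1)·(2) + 2.6 = -0.7
ŷ2 = (1.6)·(5) + (1.7)·(1) + (0.1)·(2) + 2.6 = 12.5
ŷ3 = (1.6)·(-4) + (1.7)·(5) + (0.1)·(-2) + 2.6 = 4.5
errors² = [3.61, 1.69, 0.16, 3.61]
MSE = 9.0700/4 = 2.2675

2.2675


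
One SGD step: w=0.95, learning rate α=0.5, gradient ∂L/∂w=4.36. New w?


w_new = w - α·∇
= 0.95 - 0.5·4.36
= 0.95 - 2.18
= -1.23

-1.23


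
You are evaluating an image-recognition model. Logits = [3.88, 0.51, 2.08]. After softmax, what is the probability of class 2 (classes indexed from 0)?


Exponentials: e^3.88=48.4242, e^0.51=1.6653, e^2.08=8.0045
Sum = 58.094
Softmax = [0.8335, 0.0287, 0.1378]
p[2] = 8.0045/58.094 = 0.1378

0.1378


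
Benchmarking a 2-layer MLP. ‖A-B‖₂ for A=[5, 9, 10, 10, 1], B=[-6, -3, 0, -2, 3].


d = √((5+ 6)² + (9+ 3)² + (10-0)² + (10+ 2)² + (1-3)²)
  = √(121 + 144 + 100 + 144 + 4)
  = √513 = 22.6495

22.6495


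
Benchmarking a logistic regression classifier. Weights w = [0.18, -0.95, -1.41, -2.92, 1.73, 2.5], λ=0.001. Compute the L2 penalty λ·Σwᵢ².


‖w‖₂² = (0.18)² + (-0.95)² + (-1.41)² + (-2.92)² + (1.73)² + (2.5)²
     = 0.0324 + 0.9025 + 1.9881 + 8.5264 + 2.9929 + 6.25
     = 20.6923
λ·‖w‖₂² = 0.001·20.6923 = 0.020692

0.020692


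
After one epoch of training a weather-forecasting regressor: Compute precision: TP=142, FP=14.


Precision = TP/(TP+FP)
= 142/(142+14)
= 142/156 = 91.03%

91.03%


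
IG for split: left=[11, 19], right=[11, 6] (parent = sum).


Parent = [22, 25], H_parent = 0.9971
H_left = 0.9481 (n=30), H_right = 0.9367 (n=17)
H_children = (30/47)·0.9481 + (17/47)·0.9367 = 0.944
IG = 0.9971 - 0.944 = 0.0531

0.0531


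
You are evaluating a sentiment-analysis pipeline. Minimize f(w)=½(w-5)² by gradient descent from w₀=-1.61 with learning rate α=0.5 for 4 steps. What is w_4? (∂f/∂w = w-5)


step 1: grad = -1.61-5 = -6.61; w = -1.61 - 0.5·(-6.61) = 1.695
step 2: grad = 1.695-5 = -3.305; w = 1.695 - 0.5·(-3.305) = 3.3475
step 3: grad = 3.3475-5 = -1.6525; w = 3.3475 - 0.5·(-1.6525) = 4.17375
step 4: grad = 4.17375-5 = -0.82625; w = 4.17375 - 0.5·(-0.82625) = 4.586875

4.586875


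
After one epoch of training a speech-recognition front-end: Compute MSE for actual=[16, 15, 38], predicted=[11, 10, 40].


Squared errors: (16-11)²=25, (15-10)²=25, (38-40)²=4
Sum = 54
MSE = 54/3 = 18

18


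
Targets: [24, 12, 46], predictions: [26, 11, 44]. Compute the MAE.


Absolute errors: |24-26|=2, |12-11|=1, |46-44|=2
Sum = 5
MAE = 5/3 = 5/3

5/3


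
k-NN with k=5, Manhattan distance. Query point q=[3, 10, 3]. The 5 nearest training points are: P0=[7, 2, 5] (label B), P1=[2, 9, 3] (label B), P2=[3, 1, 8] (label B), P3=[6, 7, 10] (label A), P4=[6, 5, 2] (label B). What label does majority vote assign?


d(q,P0) = 14  (label B)
d(q,P1) = 2  (label B)
d(q,P2) = 14  (label B)
d(q,P3) = 13  (label A)
d(q,P4) = 9  (label B)
Votes: A=1, B=4
Majority → B

B


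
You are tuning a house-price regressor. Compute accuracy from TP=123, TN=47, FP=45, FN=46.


Accuracy = (TP+TN)/(TP+TN+FP+FN)
= (123+47)/(261)
= 170/261 = 65.13%

65.13%


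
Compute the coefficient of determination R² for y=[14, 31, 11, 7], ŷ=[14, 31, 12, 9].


ȳ = 15.75
SS_res = Σ(y-ŷ)² = 5
SS_tot = Σ(y-ȳ)² = 334.75
R² = 1 - SS_res/SS_tot = 1 - 0.0149 = 0.9851

0.9851


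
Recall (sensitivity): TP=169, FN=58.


Recall = TP/(TP+FN)
= 169/(169+58)
= 169/227 = 74.45%

74.45%


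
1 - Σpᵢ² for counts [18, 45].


Probabilities: [18/63, 45/63] ≈ [0.2857, 0.7143]
Σpᵢ² = (324 + 2025)/63² = 2349/3969
Gini = 1 - Σpᵢ² = 1 - 2349/3969 = 0.4082

0.4082


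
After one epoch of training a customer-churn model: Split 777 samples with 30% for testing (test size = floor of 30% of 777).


Test = ⌊777·30/100⌋ = 233
Train = 777 - 233 = 544

Train: 544, Test: 233


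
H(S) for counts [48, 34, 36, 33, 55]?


Probabilities: [48/206, 34/206, 36/206, 33/206, 55/206] ≈ [0.233, 0.165, 0.1748, 0.1602, 0.267]
H = -((48/206)·log₂(48/206) + (34/206)·log₂(34/206) + (36/206)·log₂(36/206) + (33/206)·log₂(33/206) + (55/206)·log₂(55/206))
  = 2.2903 bits

2.2903 bits


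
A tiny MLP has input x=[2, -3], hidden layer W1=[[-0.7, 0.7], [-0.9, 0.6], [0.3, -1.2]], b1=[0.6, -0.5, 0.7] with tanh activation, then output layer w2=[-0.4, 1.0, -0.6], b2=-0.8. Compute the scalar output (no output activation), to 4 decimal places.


z1[0] = (-0.7)·(2) + (0.7)·(-3) + 0.6 = -2.9
z1[1] = (-0.9)·(2) + (0.6)·(-3) - 0.5 = -4.1
z1[2] = (0.3)·(2) + (-1.2)·(-3) + 0.7 = 4.9
h = tanh(z1) = [-0.994, -0.9995, 0.9999]
output = (-0.4)·(-0.994) + (1.0)·(-0.9995) + (-0.6)·(0.9999) - 0.8 = -2.0018

-2.0018


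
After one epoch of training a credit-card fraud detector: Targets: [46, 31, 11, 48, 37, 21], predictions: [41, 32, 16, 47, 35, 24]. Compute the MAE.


Absolute errors: |46-41|=5, |31-32|=1, |11-16|=5, |48-47|=1, |37-35|=2, |21-24|=3
Sum = 17
MAE = 17/6 = 17/6

17/6


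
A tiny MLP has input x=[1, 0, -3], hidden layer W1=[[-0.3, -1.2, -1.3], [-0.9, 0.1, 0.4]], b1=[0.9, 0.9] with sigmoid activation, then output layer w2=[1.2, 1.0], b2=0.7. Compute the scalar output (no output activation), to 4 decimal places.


z1[0] = (-0.3)·(1) + (-1.2)·(0) + (-1.3)·(-3) + 0.9 = 4.5
z1[1] = (-0.9)·(1) + (0.1)·(0) + (0.4)·(-3) + 0.9 = -1.2
h = sigmoid(z1) = [0.989, 0.2315]
output = (1.2)·(0.989) + (1.0)·(0.2315) + 0.7 = 2.1183

2.1183


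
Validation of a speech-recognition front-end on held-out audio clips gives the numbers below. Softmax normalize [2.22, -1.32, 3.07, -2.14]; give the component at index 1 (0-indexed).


Exponentials: e^2.22=9.2073, e^-1.32=0.2671, e^3.07=21.5419, e^-2.14=0.1177
Sum = 31.134
Softmax = [0.2957, 0.0086, 0.6919, 0.0038]
p[1] = 0.2671/31.134 = 0.0086

0.0086


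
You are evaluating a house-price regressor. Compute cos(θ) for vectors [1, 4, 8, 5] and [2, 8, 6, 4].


A·B = 1·2 + 4·8 + 8·6 + 5·4 = 102
‖A‖ = √106 = 10.2956, ‖B‖ = √120 = 10.9545
cos = 102/(√106·√120) = 102/√12720 = 0.9044

0.9044


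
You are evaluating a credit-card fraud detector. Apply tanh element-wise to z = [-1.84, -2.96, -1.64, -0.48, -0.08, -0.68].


tanh(-1.84) = -0.9508
tanh(-2.96) = -0.9946
tanh(-1.64) = -0.9275
tanh(-0.48) = -0.4462
tanh(-0.08) = -0.0798
tanh(-0.68) = -0.5915
result = [-0.9508, -0.9946, -0.9275, -0.4462, -0.0798, -0.5915]

[-0.9508, -0.9946, -0.9275, -0.4462, -0.0798, -0.5915]


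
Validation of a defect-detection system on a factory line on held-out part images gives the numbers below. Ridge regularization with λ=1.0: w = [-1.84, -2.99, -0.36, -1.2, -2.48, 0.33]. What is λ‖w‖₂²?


‖w‖₂² = (-1.84)² + (-2.99)² + (-0.36)² + (-1.2)² + (-2.48)² + (0.33)²
     = 3.3856 + 8.9401 + 0.1296 + 1.44 + 6.1504 + 0.1089
     = 20.1546
λ·‖w‖₂² = 1.0·20.1546 = 20.1546

20.1546


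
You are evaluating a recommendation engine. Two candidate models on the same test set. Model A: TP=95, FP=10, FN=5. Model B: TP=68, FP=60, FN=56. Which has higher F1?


Model A: P=95/105=0.9048, R=95/100=0.95, F1=2PR/(P+R)=2TP/(2TP+FP+FN)=190/205=0.9268
Model B: P=68/128=0.5312, R=68/124=0.5484, F1=2PR/(P+R)=2TP/(2TP+FP+FN)=136/252=0.5397
0.9268 > 0.5397 → Model A

Model A


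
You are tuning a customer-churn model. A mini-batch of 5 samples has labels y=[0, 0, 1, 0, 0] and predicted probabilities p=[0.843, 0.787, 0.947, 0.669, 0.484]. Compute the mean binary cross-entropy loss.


L[0] = -ln(1-0.843) = -ln(0.157) = 1.8515
L[1] = -ln(1-0.787) = -ln(0.213) = 1.5465
L[2] = -ln(0.947) = 0.0545
L[3] = -ln(1-0.669) = -ln(0.331) = 1.1056
L[4] = -ln(1-0.484) = -ln(0.516) = 0.6616
mean = (1.8515 + 1.5465 + 0.0545 + 1.1056 + 0.6616)/5 = 1.0439

1.0439


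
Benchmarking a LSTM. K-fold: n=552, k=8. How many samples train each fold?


Fold size = 552/8 = 69
Training per fold = 552 - 69 = 483

483


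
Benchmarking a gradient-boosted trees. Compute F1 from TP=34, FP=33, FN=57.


Precision = 34/67 = 0.5075
Recall = 34/91 = 0.3736
F1 = 2·P·R/(P+R) = 2·TP/(2·TP+FP+FN) = 68/(68+33+57) = 68/158 = 0.4304

0.4304


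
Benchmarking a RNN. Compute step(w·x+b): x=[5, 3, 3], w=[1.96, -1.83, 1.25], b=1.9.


z = (5)·(1.96) + (3)·(-1.83) + (3)·(1.25) + 1.9
  = 9.96
step(z) = 1 (z≥0)

1


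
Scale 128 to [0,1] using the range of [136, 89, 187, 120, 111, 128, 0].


min=0, max=187
(128-0)/(187-0) = 128/187 = 0.6845

0.6845


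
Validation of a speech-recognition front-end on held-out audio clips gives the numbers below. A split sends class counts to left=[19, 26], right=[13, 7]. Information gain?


Parent = [32, 33], H_parent = 0.9998
H_left = 0.9825 (n=45), H_right = 0.9341 (n=20)
H_children = (45/65)·0.9825 + (20/65)·0.9341 = 0.9676
IG = 0.9998 - 0.9676 = 0.0322

0.0322


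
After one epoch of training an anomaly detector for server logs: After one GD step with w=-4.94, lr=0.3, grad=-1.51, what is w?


w_new = w - α·∇
= -4.94 - 0.3·-1.51
= -4.94 + 0.453
= -4.487

-4.487


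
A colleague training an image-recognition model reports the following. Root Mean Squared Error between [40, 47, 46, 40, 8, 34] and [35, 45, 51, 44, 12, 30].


MSE = 102/6 = 17
RMSE = √(102/6) = 4.1231

4.1231


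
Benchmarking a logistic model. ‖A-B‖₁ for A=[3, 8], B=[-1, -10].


d = |3+ 1| + |8+ 10|
  = 4 + 18
  = 22

22


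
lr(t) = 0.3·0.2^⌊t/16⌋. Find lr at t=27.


n_drops = ⌊27/16⌋ = 1
lr = 0.3·0.2^1 = 0.3·0.2 = 0.06

0.06


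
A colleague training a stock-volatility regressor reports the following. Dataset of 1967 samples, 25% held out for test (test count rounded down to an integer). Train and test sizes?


Test = ⌊1967·25/100⌋ = 491
Train = 1967 - 491 = 1476

Train: 1476, Test: 491


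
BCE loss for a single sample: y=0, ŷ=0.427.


BCE = -[y·ln(p) + (1-y)·ln(1-p)]
= -0 - 1·ln(1-0.427)
= -ln(0.573) = 0.5569

0.5569


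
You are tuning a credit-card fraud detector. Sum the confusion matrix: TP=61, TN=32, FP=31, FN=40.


Total = TP + TN + FP + FN
= 61 + 32 + 31 + 40
= 164
(Predicted positive: 92, predicted negative: 72)

164


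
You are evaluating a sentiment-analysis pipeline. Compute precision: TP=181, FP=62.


Precision = TP/(TP+FP)
= 181/(181+62)
= 181/243 = 74.49%

74.49%


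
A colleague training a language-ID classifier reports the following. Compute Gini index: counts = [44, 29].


Probabilities: [44/73, 29/73] ≈ [0.6027, 0.3973]
Σpᵢ² = (1936 + 841)/73² = 2777/5329
Gini = 1 - Σpᵢ² = 1 - 2777/5329 = 0.4789

0.4789


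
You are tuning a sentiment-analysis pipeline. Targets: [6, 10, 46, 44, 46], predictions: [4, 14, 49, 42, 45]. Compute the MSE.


Squared errors: (6-4)²=4, (10-14)²=16, (46-49)²=9, (44-42)²=4, (46-45)²=1
Sum = 34
MSE = 34/5 = 34/5

34/5


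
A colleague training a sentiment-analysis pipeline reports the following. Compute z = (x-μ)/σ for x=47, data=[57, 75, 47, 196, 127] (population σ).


μ = 100.4, σ = 55.1855
z = (47 - 100.4)/55.1855 = -0.9676

-0.9676


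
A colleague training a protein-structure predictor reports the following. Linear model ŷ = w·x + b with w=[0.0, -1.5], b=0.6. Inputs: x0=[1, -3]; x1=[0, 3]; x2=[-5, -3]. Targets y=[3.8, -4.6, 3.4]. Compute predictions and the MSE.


ŷ0 = (0.0)·(1) + (-1.5)·(-3) + 0.6 = 5.1
ŷ1 = (0.0)·(0) + (-1.5)·(3) + 0.6 = -3.9
ŷ2 = (0.0)·(-5) + (-1.5)·(-3) + 0.6 = 5.1
errors² = [1.69, 0.49, 2.89]
MSE = 5.0700/3 = 1.69

1.69


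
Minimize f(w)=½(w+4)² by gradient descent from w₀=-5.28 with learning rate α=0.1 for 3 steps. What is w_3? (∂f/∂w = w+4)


step 1: grad = -5.28+4 = -1.28; w = -5.28 - 0.1·(-1.28) = -5.152
step 2: grad = -5.152+4 = -1.152; w = -5.152 - 0.1·(-1.152) = -5.0368
step 3: grad = -5.0368+4 = -1.0368; w = -5.0368 - 0.1·(-1.0368) = -4.93312

-4.93312


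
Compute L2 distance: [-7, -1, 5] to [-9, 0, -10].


d = √((-7+ 9)² + (-1-0)² + (5+ 10)²)
  = √(4 + 1 + 225)
  = √230 = 15.1658

15.1658


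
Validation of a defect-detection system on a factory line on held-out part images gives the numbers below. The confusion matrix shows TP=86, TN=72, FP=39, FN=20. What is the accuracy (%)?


Accuracy = (TP+TN)/(TP+TN+FP+FN)
= (86+72)/(217)
= 158/217 = 72.81%

72.81%


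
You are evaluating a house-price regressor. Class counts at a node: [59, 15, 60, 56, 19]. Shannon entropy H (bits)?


Probabilities: [59/209, 15/209, 60/209, 56/209, 19/209] ≈ [0.2823, 0.0718, 0.2871, 0.2679, 0.0909]
H = -((59/209)·log₂(59/209) + (15/209)·log₂(15/209) + (60/209)·log₂(60/209) + (56/209)·log₂(56/209) + (19/209)·log₂(19/209))
  = 2.1283 bits

2.1283 bits


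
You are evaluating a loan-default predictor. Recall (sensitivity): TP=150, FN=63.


Recall = TP/(TP+FN)
= 150/(150+63)
= 150/213 = 70.42%

70.42%


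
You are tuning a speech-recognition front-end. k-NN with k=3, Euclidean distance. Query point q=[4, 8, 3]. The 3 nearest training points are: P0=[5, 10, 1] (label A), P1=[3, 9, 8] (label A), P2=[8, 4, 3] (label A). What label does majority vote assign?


d(q,P0) = 3.0  (label A)
d(q,P1) = 5.1962  (label A)
d(q,P2) = 5.6569  (label A)
Votes: A=3, B=0
Majority → A

A


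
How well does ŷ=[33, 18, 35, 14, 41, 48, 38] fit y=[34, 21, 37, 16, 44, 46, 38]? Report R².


ȳ = 33.7143
SS_res = Σ(y-ŷ)² = 31
SS_tot = Σ(y-ȳ)² = 761.43
R² = 1 - SS_res/SS_tot = 1 - 0.0407 = 0.9593

0.9593


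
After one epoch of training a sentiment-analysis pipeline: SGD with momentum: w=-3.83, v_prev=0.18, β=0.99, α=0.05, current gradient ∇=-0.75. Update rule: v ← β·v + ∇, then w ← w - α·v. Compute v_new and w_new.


v_new = 0.99·0.18 - 0.75 = 0.1782 - 0.75 = -0.5718
w_new = -3.83 - 0.05·-0.5718 = -3.83 + 0.02859 = -3.80141

v_new=-0.5718, w_new=-3.80141


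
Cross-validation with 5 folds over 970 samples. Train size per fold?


Fold size = 970/5 = 194
Training per fold = 970 - 194 = 776

776


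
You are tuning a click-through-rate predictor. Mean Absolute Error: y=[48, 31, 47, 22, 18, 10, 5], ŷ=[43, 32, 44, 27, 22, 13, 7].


Absolute errors: |48-43|=5, |31-32|=1, |47-44|=3, |22-27|=5, |18-22|=4, |10-13|=3, |5-7|=2
Sum = 23
MAE = 23/7 = 23/7

23/7


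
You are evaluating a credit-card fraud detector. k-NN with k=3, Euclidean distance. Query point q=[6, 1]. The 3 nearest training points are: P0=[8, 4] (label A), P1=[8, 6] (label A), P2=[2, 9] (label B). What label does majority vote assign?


d(q,P0) = 3.6056  (label A)
d(q,P1) = 5.3852  (label A)
d(q,P2) = 8.9443  (label B)
Votes: A=2, B=1
Majority → A

A
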